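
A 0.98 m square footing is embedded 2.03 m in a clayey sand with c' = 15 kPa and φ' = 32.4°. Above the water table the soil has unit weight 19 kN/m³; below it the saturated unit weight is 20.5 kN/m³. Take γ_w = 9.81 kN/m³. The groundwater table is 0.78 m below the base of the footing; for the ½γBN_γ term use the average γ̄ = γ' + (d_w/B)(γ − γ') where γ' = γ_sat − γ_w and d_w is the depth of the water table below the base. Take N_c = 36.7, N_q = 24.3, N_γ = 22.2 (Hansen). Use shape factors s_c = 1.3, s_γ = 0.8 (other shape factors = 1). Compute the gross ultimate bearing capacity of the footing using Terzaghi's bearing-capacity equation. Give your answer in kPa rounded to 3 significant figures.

q = γ·D_f = 19 × 2.03 = 38.57 kPa.
γ' = 10.69 kN/m³; averaging over the depth B below the base, γ̄ = γ' + (d_w/B)(γ − γ') = 17.304 kN/m³.
c·N_c·s_c = 15 × 36.7 × 1.3 = 715.65 kPa
q·N_q = 38.57 × 24.3 = 937.25 kPa
0.5·γ·B·N_γ·s_γ = 0.5 × 17.304 × 0.98 × 22.2 × 0.8 = 150.59 kPa
q_ult = 715.65 + 937.25 + 150.59 = 1803.5 kPa.

q_ult ≈ 1800 kPa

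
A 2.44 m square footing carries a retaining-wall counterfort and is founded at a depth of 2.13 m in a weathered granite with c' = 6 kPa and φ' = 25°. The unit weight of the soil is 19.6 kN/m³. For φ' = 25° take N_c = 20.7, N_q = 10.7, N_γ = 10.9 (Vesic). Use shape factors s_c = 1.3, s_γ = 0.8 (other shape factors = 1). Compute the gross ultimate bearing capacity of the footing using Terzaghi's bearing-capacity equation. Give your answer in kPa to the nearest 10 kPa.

Effective surcharge at the founding depth q = γ·D_f = 19.6 × 2.13 = 41.748 kPa.
q_ult = c·N_c·s_c + q·N_q + 0.5·γ·B·N_γ·s_γ
     = 6 × 20.7 × 1.3 + 41.748 × 10.7 + 0.5 × 19.6 × 2.44 × 10.9 × 0.8
     = 161.46 + 446.7 + 208.51 = 816.68 kPa.

q_ult ≈ 820 kPa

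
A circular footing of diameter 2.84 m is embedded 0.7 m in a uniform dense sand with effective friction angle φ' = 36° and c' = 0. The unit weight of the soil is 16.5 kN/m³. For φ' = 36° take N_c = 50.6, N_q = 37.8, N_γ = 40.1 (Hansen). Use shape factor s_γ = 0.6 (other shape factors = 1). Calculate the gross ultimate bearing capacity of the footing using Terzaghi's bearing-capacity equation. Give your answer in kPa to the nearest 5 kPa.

Overburden at base level: q = 16.5 × 0.7 = 11.55 kPa.
Surcharge term q·N_q = 11.55 × 37.8 = 436.59 kPa; self-weight term 0.5·γ·B·N_γ·s_γ = 0.5 × 16.5 × 2.84 × 40.1 × 0.6 = 563.73 kPa.
q_ult = 436.59 + 563.73 = 1000.3 kPa.

q_ult ≈ 1000 kPa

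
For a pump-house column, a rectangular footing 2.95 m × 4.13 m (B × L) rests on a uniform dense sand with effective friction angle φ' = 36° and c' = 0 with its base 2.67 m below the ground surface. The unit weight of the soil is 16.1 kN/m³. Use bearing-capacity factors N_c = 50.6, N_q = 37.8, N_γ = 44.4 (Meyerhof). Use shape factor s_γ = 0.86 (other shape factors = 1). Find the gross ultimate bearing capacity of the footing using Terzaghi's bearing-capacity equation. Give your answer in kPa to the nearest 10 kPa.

q_ult ≈ 2530 kPa

q = γ·D_f = 16.1 × 2.67 = 42.987 kPa.
q·N_q = 42.987 × 37.8 = 1624.9 kPa
0.5·γ·B·N_γ·s_γ = 0.5 × 16.1 × 2.95 × 44.4 × 0.86 = 906.77 kPa
q_ult = 1624.9 + 906.77 = 2531.7 kPa.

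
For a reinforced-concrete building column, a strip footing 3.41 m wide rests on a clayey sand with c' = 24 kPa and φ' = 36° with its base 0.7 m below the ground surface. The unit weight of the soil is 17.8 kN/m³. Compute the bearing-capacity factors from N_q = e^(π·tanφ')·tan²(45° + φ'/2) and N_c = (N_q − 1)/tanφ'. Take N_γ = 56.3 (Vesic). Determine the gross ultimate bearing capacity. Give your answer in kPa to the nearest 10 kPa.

tan36° = 0.7265, so N_q = e^(π×0.7265)·tan²(63°) = 9.801 × 3.852 = 37.75.
N_c = (37.75 − 1)/tan36° = 50.59.
q = γ·D_f = 17.8 × 0.7 = 12.46 kPa.
c·N_c = 24 × 50.585 = 1214.1 kPa
q·N_q = 12.46 × 37.752 = 470.4 kPa
0.5·γ·B·N_γ = 0.5 × 17.8 × 3.41 × 56.3 = 1708.6 kPa
q_ult = 1214.1 + 470.4 + 1708.6 = 3393.1 kPa.

q_ult ≈ 3390 kPa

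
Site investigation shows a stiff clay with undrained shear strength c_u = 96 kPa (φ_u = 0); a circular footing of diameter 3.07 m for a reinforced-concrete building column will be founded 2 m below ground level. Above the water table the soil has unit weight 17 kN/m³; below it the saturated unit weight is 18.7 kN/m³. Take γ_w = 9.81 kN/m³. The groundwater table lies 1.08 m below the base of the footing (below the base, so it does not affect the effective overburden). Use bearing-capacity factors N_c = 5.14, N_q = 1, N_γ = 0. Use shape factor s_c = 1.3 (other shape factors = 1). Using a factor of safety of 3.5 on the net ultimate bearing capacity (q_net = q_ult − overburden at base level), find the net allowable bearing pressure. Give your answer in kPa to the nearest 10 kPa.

q_all(net) ≈ 180 kPa

Effective surcharge at the founding depth q = γ·D_f = 17 × 2 = 34 kPa.
q_ult = c·N_c·s_c + q·N_q
     = 96 × 5.14 × 1.3 + 34 × 1
     = 641.47 + 34 = 675.47 kPa.
q_net = 675.47 − 34 = 641.47 kPa.
q_all(net) = 641.47 / 3.5 = 183.28 kPa.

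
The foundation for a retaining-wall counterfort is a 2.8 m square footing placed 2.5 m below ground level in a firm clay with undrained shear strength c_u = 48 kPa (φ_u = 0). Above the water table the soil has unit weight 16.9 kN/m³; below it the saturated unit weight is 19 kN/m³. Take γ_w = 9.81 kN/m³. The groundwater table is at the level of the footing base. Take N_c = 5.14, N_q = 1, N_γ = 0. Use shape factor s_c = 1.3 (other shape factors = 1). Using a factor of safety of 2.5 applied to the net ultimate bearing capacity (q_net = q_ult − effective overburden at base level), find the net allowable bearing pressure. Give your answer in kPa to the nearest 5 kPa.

Overburden at base level: q = 16.9 × 2.5 = 42.25 kPa.
Cohesion term c·N_c·s_c = 48 × 5.14 × 1.3 = 320.74 kPa; surcharge term q·N_q = 42.25 × 1 = 42.25 kPa.
q_ult = 320.74 + 42.25 = 362.99 kPa.
Net ultimate: q_net = 362.99 − 42.25 = 320.74 kPa.
q_all(net) = 320.74 / 2.5 = 128.29 kPa.

q_all(net) ≈ 130 kPa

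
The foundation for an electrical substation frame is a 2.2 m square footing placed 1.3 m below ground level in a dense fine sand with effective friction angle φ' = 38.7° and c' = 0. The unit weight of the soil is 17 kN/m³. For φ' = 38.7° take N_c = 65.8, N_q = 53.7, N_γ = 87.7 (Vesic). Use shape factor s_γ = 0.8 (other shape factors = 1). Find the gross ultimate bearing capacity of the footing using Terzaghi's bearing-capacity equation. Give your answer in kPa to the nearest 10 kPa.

Overburden at base level: q = 17 × 1.3 = 22.1 kPa.
Surcharge term q·N_q = 22.1 × 53.7 = 1186.8 kPa; self-weight term 0.5·γ·B·N_γ·s_γ = 0.5 × 17 × 2.2 × 87.7 × 0.8 = 1312 kPa.
q_ult = 1186.8 + 1312 = 2498.8 kPa.

q_ult ≈ 2500 kPa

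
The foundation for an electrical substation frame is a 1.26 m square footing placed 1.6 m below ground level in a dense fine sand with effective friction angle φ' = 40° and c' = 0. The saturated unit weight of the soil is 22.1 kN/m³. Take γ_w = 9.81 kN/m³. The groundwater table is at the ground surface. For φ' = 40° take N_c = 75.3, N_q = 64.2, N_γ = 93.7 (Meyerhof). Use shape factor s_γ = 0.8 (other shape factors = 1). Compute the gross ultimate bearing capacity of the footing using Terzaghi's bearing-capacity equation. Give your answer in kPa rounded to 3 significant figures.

q_ult ≈ 1840 kPa

Water table at ground surface, so effective unit weight γ' = 22.1 − 9.81 = 12.29 kN/m³ is used throughout; overburden q = 12.29 × 1.6 = 19.664 kPa; the same γ' applies in the ½γBN_γ term.
Surcharge term q·N_q = 19.664 × 64.2 = 1262.4 kPa; self-weight term 0.5·γ·B·N_γ·s_γ = 0.5 × 12.29 × 1.26 × 93.7 × 0.8 = 580.39 kPa.
q_ult = 1262.4 + 580.39 = 1842.8 kPa.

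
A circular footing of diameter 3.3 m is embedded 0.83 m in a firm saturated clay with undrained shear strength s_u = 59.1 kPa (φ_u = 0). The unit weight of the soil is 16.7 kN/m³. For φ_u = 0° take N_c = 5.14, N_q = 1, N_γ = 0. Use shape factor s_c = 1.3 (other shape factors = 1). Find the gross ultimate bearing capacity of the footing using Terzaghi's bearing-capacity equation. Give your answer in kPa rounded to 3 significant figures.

q_ult ≈ 409 kPa

Effective surcharge at the founding depth q = γ·D_f = 16.7 × 0.83 = 13.861 kPa.
q_ult = c·N_c·s_c + q·N_q
     = 59.1 × 5.14 × 1.3 + 13.861 × 1
     = 394.91 + 13.861 = 408.77 kPa.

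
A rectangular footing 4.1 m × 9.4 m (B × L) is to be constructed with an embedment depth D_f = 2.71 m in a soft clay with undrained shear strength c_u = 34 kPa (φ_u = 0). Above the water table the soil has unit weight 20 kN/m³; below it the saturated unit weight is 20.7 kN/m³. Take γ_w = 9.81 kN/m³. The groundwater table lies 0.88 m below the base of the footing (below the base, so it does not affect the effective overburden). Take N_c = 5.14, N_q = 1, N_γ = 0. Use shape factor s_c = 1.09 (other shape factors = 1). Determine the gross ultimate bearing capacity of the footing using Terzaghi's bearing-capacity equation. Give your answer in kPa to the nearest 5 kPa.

q = γ·D_f = 20 × 2.71 = 54.2 kPa.
c·N_c·s_c = 34 × 5.14 × 1.09 = 190.49 kPa
q·N_q = 54.2 × 1 = 54.2 kPa
q_ult = 190.49 + 54.2 = 244.69 kPa.

q_ult ≈ 245 kPa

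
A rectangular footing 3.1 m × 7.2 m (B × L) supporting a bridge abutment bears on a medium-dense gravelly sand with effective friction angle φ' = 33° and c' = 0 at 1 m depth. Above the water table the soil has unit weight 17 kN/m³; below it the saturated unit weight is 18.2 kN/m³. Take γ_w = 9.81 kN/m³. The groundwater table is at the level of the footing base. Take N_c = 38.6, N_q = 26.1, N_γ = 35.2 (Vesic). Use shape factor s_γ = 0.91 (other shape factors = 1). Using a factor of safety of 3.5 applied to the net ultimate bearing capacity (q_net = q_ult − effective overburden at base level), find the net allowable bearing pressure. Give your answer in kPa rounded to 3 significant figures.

Effective surcharge at the founding depth q = γ·D_f = 17 × 1 = 17 kPa.
The water table coincides with the base, so in the self-weight term γ → γ' = 8.39 kN/m³.
q_ult = q·N_q + 0.5·γ·B·N_γ·s_γ
     = 17 × 26.1 + 0.5 × 8.39 × 3.1 × 35.2 × 0.91
     = 443.7 + 416.56 = 860.26 kPa.
Net ultimate: q_net = 860.26 − 17 = 843.26 kPa.
q_all(net) = 843.26 / 3.5 = 240.93 kPa.

q_all(net) ≈ 241 kPa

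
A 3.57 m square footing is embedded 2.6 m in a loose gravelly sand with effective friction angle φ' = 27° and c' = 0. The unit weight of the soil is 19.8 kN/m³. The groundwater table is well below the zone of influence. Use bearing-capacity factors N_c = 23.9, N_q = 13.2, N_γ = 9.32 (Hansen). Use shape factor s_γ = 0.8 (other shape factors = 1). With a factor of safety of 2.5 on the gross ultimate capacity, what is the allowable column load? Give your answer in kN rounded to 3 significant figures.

Effective surcharge at the founding depth q = γ·D_f = 19.8 × 2.6 = 51.48 kPa.
q_ult = q·N_q + 0.5·γ·B·N_γ·s_γ
     = 51.48 × 13.2 + 0.5 × 19.8 × 3.57 × 9.32 × 0.8
     = 679.54 + 263.52 = 943.05 kPa.
Gross allowable pressure q_all = 943.05 / 2.5 = 377.22 kPa.
Footing area = 12.7449 m², so allowable column load = 377.22 × 12.7449 = 4807.6 kN.

P_all ≈ 4810 kN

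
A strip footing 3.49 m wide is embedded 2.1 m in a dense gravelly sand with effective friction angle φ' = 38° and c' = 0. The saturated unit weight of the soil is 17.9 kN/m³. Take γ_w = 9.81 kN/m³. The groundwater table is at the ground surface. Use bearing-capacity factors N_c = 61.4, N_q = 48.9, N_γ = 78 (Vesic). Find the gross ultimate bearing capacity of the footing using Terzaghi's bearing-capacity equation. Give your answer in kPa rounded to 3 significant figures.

q_ult ≈ 1930 kPa

γ' = 17.9 − 9.81 = 8.09 kN/m³ (submerged throughout). q = 8.09 × 2.1 = 16.989 kPa; the same γ' applies in the ½γBN_γ term.
q·N_q = 16.989 × 48.9 = 830.76 kPa
0.5·γ·B·N_γ = 0.5 × 8.09 × 3.49 × 78 = 1101.1 kPa
q_ult = 830.76 + 1101.1 = 1931.9 kPa.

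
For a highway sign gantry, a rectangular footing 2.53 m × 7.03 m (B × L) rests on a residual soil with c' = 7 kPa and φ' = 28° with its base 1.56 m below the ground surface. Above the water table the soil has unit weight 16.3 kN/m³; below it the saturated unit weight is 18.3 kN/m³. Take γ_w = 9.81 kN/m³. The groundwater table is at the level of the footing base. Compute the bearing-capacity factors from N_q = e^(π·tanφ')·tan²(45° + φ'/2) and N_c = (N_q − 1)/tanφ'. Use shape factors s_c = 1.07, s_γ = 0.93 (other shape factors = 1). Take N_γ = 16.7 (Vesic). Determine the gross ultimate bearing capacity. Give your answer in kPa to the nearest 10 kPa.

tan28° = 0.5317, so N_q = e^(π×0.5317)·tan²(59°) = 5.314 × 2.77 = 14.72.
N_c = (14.72 − 1)/tan28° = 25.8.
q = γ·D_f = 16.3 × 1.56 = 25.428 kPa.
For the ½γBN_γ term take γ' = 18.3 − 9.81 = 8.49 kN/m³ (soil below base is submerged).
c·N_c·s_c = 7 × 25.803 × 1.07 = 193.27 kPa
q·N_q = 25.428 × 14.72 = 374.3 kPa
0.5·γ·B·N_γ·s_γ = 0.5 × 8.49 × 2.53 × 16.7 × 0.93 = 166.8 kPa
q_ult = 193.27 + 374.3 + 166.8 = 734.36 kPa.

q_ult ≈ 730 kPa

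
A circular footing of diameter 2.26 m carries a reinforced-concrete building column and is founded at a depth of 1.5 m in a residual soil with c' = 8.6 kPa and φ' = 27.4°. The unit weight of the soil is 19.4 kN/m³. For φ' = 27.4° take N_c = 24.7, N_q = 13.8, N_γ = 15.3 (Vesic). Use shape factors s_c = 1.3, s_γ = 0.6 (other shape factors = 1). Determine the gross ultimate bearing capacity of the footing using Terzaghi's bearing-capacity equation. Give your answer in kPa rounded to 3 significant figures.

q_ult ≈ 879 kPa

q = γ·D_f = 19.4 × 1.5 = 29.1 kPa.
c·N_c·s_c = 8.6 × 24.7 × 1.3 = 276.15 kPa
q·N_q = 29.1 × 13.8 = 401.58 kPa
0.5·γ·B·N_γ·s_γ = 0.5 × 19.4 × 2.26 × 15.3 × 0.6 = 201.24 kPa
q_ult = 276.15 + 401.58 + 201.24 = 878.97 kPa.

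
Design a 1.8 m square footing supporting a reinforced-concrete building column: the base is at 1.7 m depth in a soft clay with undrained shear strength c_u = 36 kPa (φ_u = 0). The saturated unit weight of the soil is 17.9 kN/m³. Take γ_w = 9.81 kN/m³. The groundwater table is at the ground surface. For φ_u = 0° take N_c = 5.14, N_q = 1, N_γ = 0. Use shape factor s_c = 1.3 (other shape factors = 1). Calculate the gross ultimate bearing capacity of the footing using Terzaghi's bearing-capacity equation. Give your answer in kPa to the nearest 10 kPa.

q_ult ≈ 250 kPa

With the water table at the surface the whole profile is submerged: γ' = 17.9 − 9.81 = 8.09 kN/m³, so q = γ'·D_f = 13.753 kPa.
q_ult = c·N_c·s_c + q·N_q
     = 36 × 5.14 × 1.3 + 13.753 × 1
     = 240.55 + 13.753 = 254.3 kPa.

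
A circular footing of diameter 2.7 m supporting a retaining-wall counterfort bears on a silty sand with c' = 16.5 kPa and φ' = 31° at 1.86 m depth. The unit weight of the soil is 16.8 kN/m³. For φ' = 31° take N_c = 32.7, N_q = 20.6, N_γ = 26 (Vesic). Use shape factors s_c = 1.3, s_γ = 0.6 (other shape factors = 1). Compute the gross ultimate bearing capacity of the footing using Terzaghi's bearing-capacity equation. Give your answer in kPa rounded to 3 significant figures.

Overburden at base level: q = 16.8 × 1.86 = 31.248 kPa.
Cohesion term c·N_c·s_c = 16.5 × 32.7 × 1.3 = 701.42 kPa; surcharge term q·N_q = 31.248 × 20.6 = 643.71 kPa; self-weight term 0.5·γ·B·N_γ·s_γ = 0.5 × 16.8 × 2.7 × 26 × 0.6 = 353.81 kPa.
q_ult = 701.42 + 643.71 + 353.81 = 1698.9 kPa.

q_ult ≈ 1700 kPa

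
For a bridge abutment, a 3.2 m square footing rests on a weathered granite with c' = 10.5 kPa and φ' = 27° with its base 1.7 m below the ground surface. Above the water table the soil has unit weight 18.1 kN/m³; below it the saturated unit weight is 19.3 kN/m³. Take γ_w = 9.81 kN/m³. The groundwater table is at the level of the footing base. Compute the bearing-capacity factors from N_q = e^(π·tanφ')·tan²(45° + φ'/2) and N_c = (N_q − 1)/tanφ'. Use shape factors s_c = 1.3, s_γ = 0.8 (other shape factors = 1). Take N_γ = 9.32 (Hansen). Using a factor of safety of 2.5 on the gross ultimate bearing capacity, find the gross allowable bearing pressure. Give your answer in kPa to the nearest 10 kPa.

q_all ≈ 340 kPa

N_q = e^(π·tan27°)·tan²(58.5°) = 13.2; N_c = (N_q − 1)/tanφ' = 23.94.
Effective surcharge at the founding depth q = γ·D_f = 18.1 × 1.7 = 30.77 kPa.
The water table coincides with the base, so in the self-weight term γ → γ' = 9.49 kN/m³.
q_ult = c·N_c·s_c + q·N_q + 0.5·γ·B·N_γ·s_γ
     = 10.5 × 23.942 × 1.3 + 30.77 × 13.199 + 0.5 × 9.49 × 3.2 × 9.32 × 0.8
     = 326.81 + 406.14 + 113.21 = 846.16 kPa.
q_all = 846.16 / 2.5 = 338.46 kPa.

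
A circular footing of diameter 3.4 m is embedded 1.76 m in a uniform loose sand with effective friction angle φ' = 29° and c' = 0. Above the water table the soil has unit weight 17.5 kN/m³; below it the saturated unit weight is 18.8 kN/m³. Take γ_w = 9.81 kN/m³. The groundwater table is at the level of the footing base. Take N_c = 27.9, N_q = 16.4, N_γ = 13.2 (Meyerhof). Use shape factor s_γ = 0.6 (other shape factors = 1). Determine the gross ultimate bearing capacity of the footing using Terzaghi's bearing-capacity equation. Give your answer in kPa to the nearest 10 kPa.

Effective surcharge at the founding depth q = γ·D_f = 17.5 × 1.76 = 30.8 kPa.
The water table coincides with the base, so in the self-weight term γ → γ' = 8.99 kN/m³.
q_ult = q·N_q + 0.5·γ·B·N_γ·s_γ
     = 30.8 × 16.4 + 0.5 × 8.99 × 3.4 × 13.2 × 0.6
     = 505.12 + 121.04 = 626.16 kPa.

q_ult ≈ 630 kPa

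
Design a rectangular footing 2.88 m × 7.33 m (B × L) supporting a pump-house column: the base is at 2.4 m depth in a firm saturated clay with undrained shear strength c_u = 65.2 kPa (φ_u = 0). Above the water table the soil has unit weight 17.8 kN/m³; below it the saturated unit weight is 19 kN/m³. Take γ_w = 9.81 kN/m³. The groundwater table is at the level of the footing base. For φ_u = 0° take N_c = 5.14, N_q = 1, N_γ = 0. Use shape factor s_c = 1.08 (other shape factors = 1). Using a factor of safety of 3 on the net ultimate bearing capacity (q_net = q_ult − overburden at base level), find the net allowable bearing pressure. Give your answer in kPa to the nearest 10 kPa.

q_all(net) ≈ 120 kPa

Effective surcharge at the founding depth q = γ·D_f = 17.8 × 2.4 = 42.72 kPa.
q_ult = c·N_c·s_c + q·N_q
     = 65.2 × 5.14 × 1.08 + 42.72 × 1
     = 361.94 + 42.72 = 404.66 kPa.
q_net = 404.66 − 42.72 = 361.94 kPa.
q_all(net) = 361.94 / 3 = 120.65 kPa.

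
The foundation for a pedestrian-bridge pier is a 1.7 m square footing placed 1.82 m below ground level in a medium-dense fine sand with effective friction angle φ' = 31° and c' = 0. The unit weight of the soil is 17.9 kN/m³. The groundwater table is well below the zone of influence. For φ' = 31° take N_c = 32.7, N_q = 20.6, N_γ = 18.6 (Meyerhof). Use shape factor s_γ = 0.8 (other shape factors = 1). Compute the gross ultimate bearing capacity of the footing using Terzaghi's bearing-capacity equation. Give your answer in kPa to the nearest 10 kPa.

Overburden at base level: q = 17.9 × 1.82 = 32.578 kPa.
Surcharge term q·N_q = 32.578 × 20.6 = 671.11 kPa; self-weight term 0.5·γ·B·N_γ·s_γ = 0.5 × 17.9 × 1.7 × 18.6 × 0.8 = 226.4 kPa.
q_ult = 671.11 + 226.4 = 897.51 kPa.

q_ult ≈ 900 kPa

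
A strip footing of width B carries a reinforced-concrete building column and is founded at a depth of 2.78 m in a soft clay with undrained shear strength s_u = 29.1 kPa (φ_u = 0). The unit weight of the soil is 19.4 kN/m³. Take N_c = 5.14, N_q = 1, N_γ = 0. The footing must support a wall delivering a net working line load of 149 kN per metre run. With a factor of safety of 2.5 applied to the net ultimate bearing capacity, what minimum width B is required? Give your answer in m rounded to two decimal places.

Overburden at base level: q = 19.4 × 2.78 = 53.932 kPa.
Cohesion term c·N_c = 29.1 × 5.14 = 149.57 kPa; surcharge term q·N_q = 53.932 × 1 = 53.932 kPa.
q_ult = 149.57 + 53.932 = 203.51 kPa.
For φ = 0 the ½γBN_γ term vanishes, so q_ult is independent of B. q_net = 203.51 − 53.932 = 149.57 kPa; q_all(net) = 149.57/2.5 = 59.83 kPa.
Required width B = w / q_all(net) = 149 / 59.83 = 2.49 m.

B = 2.49 m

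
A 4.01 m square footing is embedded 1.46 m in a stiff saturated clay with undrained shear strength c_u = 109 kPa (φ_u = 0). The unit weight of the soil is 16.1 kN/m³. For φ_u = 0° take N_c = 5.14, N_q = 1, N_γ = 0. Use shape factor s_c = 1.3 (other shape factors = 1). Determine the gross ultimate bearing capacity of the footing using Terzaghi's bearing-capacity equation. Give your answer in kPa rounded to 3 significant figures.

Overburden at base level: q = 16.1 × 1.46 = 23.506 kPa.
Cohesion term c·N_c·s_c = 109 × 5.14 × 1.3 = 728.34 kPa; surcharge term q·N_q = 23.506 × 1 = 23.506 kPa.
q_ult = 728.34 + 23.506 = 751.84 kPa.

q_ult ≈ 752 kPa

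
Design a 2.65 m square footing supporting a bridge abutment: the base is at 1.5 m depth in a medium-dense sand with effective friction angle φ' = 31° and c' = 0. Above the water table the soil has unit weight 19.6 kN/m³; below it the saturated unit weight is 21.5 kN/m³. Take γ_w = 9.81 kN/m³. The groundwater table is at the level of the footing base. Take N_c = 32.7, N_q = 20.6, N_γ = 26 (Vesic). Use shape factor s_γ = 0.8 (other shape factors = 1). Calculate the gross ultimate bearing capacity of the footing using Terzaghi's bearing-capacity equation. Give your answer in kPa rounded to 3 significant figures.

q_ult ≈ 928 kPa

Effective surcharge at the founding depth q = γ·D_f = 19.6 × 1.5 = 29.4 kPa.
The water table coincides with the base, so in the self-weight term γ → γ' = 11.69 kN/m³.
q_ult = q·N_q + 0.5·γ·B·N_γ·s_γ
     = 29.4 × 20.6 + 0.5 × 11.69 × 2.65 × 26 × 0.8
     = 605.64 + 322.18 = 927.82 kPa.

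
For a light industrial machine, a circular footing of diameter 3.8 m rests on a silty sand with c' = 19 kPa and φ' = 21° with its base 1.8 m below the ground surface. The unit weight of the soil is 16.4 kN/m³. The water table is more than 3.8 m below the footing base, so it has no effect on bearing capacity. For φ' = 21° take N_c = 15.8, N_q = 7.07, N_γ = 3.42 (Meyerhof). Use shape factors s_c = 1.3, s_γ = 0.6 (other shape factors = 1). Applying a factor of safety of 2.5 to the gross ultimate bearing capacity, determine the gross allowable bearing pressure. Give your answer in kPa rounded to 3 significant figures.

q = γ·D_f = 16.4 × 1.8 = 29.52 kPa.
c·N_c·s_c = 19 × 15.8 × 1.3 = 390.26 kPa
q·N_q = 29.52 × 7.07 = 208.71 kPa
0.5·γ·B·N_γ·s_γ = 0.5 × 16.4 × 3.8 × 3.42 × 0.6 = 63.94 kPa
q_ult = 390.26 + 208.71 + 63.94 = 662.91 kPa.
q_all = q_ult / FS = 662.91 / 2.5 = 265.16 kPa.

q_all ≈ 265 kPa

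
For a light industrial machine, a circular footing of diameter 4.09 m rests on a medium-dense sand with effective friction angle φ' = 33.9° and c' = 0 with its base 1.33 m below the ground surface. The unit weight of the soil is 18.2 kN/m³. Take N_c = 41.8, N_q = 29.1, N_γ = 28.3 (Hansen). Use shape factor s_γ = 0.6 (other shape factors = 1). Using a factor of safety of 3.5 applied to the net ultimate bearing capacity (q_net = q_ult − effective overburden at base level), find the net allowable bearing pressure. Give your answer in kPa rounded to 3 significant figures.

q_all(net) ≈ 375 kPa

Overburden at base level: q = 18.2 × 1.33 = 24.206 kPa.
Surcharge term q·N_q = 24.206 × 29.1 = 704.39 kPa; self-weight term 0.5·γ·B·N_γ·s_γ = 0.5 × 18.2 × 4.09 × 28.3 × 0.6 = 631.98 kPa.
q_ult = 704.39 + 631.98 = 1336.4 kPa.
Net ultimate: q_net = 1336.4 − 24.206 = 1312.2 kPa.
q_all(net) = 1312.2 / 3.5 = 374.9 kPa.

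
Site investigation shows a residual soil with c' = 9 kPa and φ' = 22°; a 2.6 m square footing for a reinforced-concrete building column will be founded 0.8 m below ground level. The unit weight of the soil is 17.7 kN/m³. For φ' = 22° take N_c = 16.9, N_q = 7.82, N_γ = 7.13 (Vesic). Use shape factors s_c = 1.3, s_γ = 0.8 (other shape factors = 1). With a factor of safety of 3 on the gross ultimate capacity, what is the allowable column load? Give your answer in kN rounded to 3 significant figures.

P_all ≈ 991 kN

Overburden at base level: q = 17.7 × 0.8 = 14.16 kPa.
Cohesion term c·N_c·s_c = 9 × 16.9 × 1.3 = 197.73 kPa; surcharge term q·N_q = 14.16 × 7.82 = 110.73 kPa; self-weight term 0.5·γ·B·N_γ·s_γ = 0.5 × 17.7 × 2.6 × 7.13 × 0.8 = 131.25 kPa.
q_ult = 197.73 + 110.73 + 131.25 = 439.71 kPa.
Gross allowable pressure q_all = 439.71 / 3 = 146.57 kPa.
Footing area = 6.76 m², so allowable column load = 146.57 × 6.76 = 990.81 kN.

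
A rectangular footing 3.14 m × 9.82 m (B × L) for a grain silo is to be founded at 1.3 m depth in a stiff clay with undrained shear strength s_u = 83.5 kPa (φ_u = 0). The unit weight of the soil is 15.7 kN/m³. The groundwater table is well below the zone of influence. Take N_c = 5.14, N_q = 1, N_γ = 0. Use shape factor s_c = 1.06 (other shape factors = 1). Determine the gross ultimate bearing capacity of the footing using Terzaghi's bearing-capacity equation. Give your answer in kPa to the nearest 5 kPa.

Overburden at base level: q = 15.7 × 1.3 = 20.41 kPa.
Cohesion term c·N_c·s_c = 83.5 × 5.14 × 1.06 = 454.94 kPa; surcharge term q·N_q = 20.41 × 1 = 20.41 kPa.
q_ult = 454.94 + 20.41 = 475.35 kPa.

q_ult ≈ 475 kPa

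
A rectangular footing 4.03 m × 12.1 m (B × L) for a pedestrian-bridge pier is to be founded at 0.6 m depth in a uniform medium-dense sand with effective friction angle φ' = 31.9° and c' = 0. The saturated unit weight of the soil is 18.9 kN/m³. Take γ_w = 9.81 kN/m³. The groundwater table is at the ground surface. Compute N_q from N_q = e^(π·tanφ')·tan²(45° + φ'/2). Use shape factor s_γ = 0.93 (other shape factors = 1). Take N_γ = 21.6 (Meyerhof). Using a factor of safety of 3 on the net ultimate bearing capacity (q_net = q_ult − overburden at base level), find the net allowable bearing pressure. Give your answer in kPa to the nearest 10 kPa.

N_q = e^(π·tan31.9°)·tan²(60.95°) = 22.91.
Water table at ground surface, so effective unit weight γ' = 18.9 − 9.81 = 9.09 kN/m³ is used throughout; overburden q = 9.09 × 0.6 = 5.454 kPa; the same γ' applies in the ½γBN_γ term.
Surcharge term q·N_q = 5.454 × 22.907 = 124.93 kPa; self-weight term 0.5·γ·B·N_γ·s_γ = 0.5 × 9.09 × 4.03 × 21.6 × 0.93 = 367.94 kPa.
q_ult = 124.93 + 367.94 = 492.87 kPa.
q_net = 492.87 − 5.454 = 487.42 kPa.
q_all(net) = 487.42 / 3 = 162.47 kPa.

q_all(net) ≈ 160 kPa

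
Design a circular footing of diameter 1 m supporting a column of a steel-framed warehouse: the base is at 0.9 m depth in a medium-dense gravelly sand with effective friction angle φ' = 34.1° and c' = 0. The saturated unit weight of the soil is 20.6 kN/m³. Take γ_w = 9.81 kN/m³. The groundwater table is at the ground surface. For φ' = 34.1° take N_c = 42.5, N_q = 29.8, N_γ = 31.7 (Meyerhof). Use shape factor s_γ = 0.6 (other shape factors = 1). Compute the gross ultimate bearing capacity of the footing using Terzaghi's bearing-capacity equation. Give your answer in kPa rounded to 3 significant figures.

q_ult ≈ 392 kPa

γ' = 20.6 − 9.81 = 10.79 kN/m³ (submerged throughout). q = 10.79 × 0.9 = 9.711 kPa; the same γ' applies in the ½γBN_γ term.
q·N_q = 9.711 × 29.8 = 289.39 kPa
0.5·γ·B·N_γ·s_γ = 0.5 × 10.79 × 1 × 31.7 × 0.6 = 102.61 kPa
q_ult = 289.39 + 102.61 = 392 kPa.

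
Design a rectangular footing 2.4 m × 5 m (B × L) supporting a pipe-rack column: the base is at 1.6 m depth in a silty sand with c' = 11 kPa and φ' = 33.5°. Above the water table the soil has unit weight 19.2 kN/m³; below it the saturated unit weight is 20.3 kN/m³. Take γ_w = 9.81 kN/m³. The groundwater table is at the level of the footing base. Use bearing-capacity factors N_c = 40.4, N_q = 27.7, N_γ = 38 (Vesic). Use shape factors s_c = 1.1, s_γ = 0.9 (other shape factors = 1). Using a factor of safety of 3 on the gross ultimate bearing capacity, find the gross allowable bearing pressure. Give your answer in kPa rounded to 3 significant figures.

Effective surcharge at the founding depth q = γ·D_f = 19.2 × 1.6 = 30.72 kPa.
The water table coincides with the base, so in the self-weight term γ → γ' = 10.49 kN/m³.
q_ult = c·N_c·s_c + q·N_q + 0.5·γ·B·N_γ·s_γ
     = 11 × 40.4 × 1.1 + 30.72 × 27.7 + 0.5 × 10.49 × 2.4 × 38 × 0.9
     = 488.84 + 850.94 + 430.51 = 1770.3 kPa.
q_all = 1770.3 / 3 = 590.1 kPa.

q_all ≈ 590 kPa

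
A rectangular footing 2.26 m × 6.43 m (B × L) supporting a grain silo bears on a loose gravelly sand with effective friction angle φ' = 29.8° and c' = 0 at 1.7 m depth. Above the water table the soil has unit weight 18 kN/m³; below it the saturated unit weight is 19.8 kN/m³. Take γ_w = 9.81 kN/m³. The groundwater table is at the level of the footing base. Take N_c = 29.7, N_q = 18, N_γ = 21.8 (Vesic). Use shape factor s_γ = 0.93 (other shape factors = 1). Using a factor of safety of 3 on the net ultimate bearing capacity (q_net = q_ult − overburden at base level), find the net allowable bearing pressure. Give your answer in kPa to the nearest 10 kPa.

Effective surcharge at the founding depth q = γ·D_f = 18 × 1.7 = 30.6 kPa.
The water table coincides with the base, so in the self-weight term γ → γ' = 9.99 kN/m³.
q_ult = q·N_q + 0.5·γ·B·N_γ·s_γ
     = 30.6 × 18 + 0.5 × 9.99 × 2.26 × 21.8 × 0.93
     = 550.8 + 228.87 = 779.67 kPa.
q_net = 779.67 − 30.6 = 749.07 kPa.
q_all(net) = 749.07 / 3 = 249.69 kPa.

q_all(net) ≈ 250 kPa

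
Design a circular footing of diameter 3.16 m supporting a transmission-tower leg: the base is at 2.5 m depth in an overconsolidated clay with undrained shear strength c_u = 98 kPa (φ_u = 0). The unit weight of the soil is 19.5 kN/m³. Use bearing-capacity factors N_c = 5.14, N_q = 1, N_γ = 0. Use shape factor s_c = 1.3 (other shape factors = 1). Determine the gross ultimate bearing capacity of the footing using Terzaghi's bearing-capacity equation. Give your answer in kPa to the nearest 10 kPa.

Effective surcharge at the founding depth q = γ·D_f = 19.5 × 2.5 = 48.75 kPa.
q_ult = c·N_c·s_c + q·N_q
     = 98 × 5.14 × 1.3 + 48.75 × 1
     = 654.84 + 48.75 = 703.59 kPa.

q_ult ≈ 700 kPa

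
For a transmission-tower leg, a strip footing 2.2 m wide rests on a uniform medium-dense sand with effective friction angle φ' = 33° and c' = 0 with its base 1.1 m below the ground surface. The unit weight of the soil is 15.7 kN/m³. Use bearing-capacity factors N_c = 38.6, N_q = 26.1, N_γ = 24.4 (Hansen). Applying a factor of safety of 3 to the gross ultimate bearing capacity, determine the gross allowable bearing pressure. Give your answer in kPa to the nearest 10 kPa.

q = γ·D_f = 15.7 × 1.1 = 17.27 kPa.
q·N_q = 17.27 × 26.1 = 450.75 kPa
0.5·γ·B·N_γ = 0.5 × 15.7 × 2.2 × 24.4 = 421.39 kPa
q_ult = 450.75 + 421.39 = 872.13 kPa.
q_all = q_ult / FS = 872.13 / 3 = 290.71 kPa.

q_all ≈ 290 kPa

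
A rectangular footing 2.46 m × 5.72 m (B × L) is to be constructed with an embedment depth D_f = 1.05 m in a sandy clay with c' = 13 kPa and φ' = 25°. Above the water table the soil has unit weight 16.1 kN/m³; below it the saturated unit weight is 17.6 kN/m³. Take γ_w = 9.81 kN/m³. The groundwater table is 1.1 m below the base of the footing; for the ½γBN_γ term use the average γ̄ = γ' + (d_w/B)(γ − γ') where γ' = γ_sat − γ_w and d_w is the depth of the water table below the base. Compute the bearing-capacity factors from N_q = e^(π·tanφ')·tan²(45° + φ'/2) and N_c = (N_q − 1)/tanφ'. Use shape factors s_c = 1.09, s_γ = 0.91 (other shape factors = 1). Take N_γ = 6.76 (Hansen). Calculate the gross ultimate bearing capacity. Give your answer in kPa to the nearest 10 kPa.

tan25° = 0.4663, so N_q = e^(π×0.4663)·tan²(57.5°) = 4.327 × 2.464 = 10.66.
N_c = (10.66 − 1)/tan25° = 20.72.
Effective surcharge at the founding depth q = γ·D_f = 16.1 × 1.05 = 16.905 kPa.
With d_w = 1.1 m < B, γ̄ = 7.79 + (1.1/2.46) × (16.1 − 7.79) = 11.506 kN/m³.
q_ult = c·N_c·s_c + q·N_q + 0.5·γ·B·N_γ·s_γ
     = 13 × 20.721 × 1.09 + 16.905 × 10.662 + 0.5 × 11.506 × 2.46 × 6.76 × 0.91
     = 293.61 + 180.24 + 87.059 = 560.91 kPa.

q_ult ≈ 560 kPa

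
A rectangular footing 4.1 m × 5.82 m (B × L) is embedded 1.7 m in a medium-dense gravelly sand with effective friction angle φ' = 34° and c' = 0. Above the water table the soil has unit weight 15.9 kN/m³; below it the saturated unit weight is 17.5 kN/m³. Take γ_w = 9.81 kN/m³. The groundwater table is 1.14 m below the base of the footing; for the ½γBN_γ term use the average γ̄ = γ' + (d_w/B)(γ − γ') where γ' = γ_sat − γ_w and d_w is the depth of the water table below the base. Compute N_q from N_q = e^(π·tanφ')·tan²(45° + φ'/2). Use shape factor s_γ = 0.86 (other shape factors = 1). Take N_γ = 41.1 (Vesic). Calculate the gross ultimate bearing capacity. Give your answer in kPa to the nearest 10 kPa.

tan34° = 0.6745, so N_q = e^(π×0.6745)·tan²(62°) = 8.323 × 3.537 = 29.44.
Overburden at base level: q = 15.9 × 1.7 = 27.03 kPa.
The water table is 1.14 m below the base (< B = 4.1 m), so the ½γBN_γ term uses γ̄ = γ' + (d_w/B)(γ − γ') = 7.69 + (1.14/4.1)(15.9 − 7.69) = 9.9728 kN/m³.
Surcharge term q·N_q = 27.03 × 29.44 = 795.76 kPa; self-weight term 0.5·γ·B·N_γ·s_γ = 0.5 × 9.9728 × 4.1 × 41.1 × 0.86 = 722.62 kPa.
q_ult = 795.76 + 722.62 = 1518.4 kPa.

q_ult ≈ 1520 kPa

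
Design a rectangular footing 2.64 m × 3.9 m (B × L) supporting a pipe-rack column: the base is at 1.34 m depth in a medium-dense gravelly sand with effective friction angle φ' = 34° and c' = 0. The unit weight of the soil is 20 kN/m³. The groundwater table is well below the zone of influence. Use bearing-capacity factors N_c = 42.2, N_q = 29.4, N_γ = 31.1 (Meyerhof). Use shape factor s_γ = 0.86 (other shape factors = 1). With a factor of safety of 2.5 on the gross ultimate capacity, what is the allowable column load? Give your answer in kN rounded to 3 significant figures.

P_all ≈ 6150 kN

q = γ·D_f = 20 × 1.34 = 26.8 kPa.
q·N_q = 26.8 × 29.4 = 787.92 kPa
0.5·γ·B·N_γ·s_γ = 0.5 × 20 × 2.64 × 31.1 × 0.86 = 706.09 kPa
q_ult = 787.92 + 706.09 = 1494 kPa.
Gross allowable pressure q_all = 1494 / 2.5 = 597.61 kPa.
Footing area = 10.296 m², so allowable column load = 597.61 × 10.296 = 6152.9 kN.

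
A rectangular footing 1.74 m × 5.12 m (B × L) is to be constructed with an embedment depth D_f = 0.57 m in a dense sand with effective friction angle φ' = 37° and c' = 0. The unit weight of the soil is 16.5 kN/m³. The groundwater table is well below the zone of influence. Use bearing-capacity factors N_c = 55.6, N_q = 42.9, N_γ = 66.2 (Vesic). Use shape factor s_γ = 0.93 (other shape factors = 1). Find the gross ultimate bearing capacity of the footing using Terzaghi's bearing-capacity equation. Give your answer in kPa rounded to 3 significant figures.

Effective surcharge at the founding depth q = γ·D_f = 16.5 × 0.57 = 9.405 kPa.
q_ult = q·N_q + 0.5·γ·B·N_γ·s_γ
     = 9.405 × 42.9 + 0.5 × 16.5 × 1.74 × 66.2 × 0.93
     = 403.47 + 883.78 = 1287.3 kPa.

q_ult ≈ 1290 kPa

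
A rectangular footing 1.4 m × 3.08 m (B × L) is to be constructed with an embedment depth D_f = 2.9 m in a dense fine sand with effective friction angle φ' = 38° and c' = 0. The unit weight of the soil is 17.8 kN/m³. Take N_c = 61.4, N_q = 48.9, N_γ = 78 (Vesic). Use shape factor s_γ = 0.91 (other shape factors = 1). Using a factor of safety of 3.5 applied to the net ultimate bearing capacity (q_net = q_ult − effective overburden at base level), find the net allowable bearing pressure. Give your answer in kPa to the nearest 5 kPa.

q_all(net) ≈ 960 kPa

Effective surcharge at the founding depth q = γ·D_f = 17.8 × 2.9 = 51.62 kPa.
q_ult = q·N_q + 0.5·γ·B·N_γ·s_γ
     = 51.62 × 48.9 + 0.5 × 17.8 × 1.4 × 78 × 0.91
     = 2524.2 + 884.41 = 3408.6 kPa.
Net ultimate: q_net = 3408.6 − 51.62 = 3357 kPa.
q_all(net) = 3357 / 3.5 = 959.15 kPa.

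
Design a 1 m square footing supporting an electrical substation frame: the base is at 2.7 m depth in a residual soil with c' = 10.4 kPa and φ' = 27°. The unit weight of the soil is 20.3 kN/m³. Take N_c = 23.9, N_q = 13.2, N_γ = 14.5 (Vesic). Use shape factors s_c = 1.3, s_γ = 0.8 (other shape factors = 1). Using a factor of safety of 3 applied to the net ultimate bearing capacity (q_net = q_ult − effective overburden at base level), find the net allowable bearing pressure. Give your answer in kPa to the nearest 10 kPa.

q_all(net) ≈ 370 kPa

Effective surcharge at the founding depth q = γ·D_f = 20.3 × 2.7 = 54.81 kPa.
q_ult = c·N_c·s_c + q·N_q + 0.5·γ·B·N_γ·s_γ
     = 10.4 × 23.9 × 1.3 + 54.81 × 13.2 + 0.5 × 20.3 × 1 × 14.5 × 0.8
     = 323.13 + 723.49 + 117.74 = 1164.4 kPa.
Net ultimate: q_net = 1164.4 − 54.81 = 1109.5 kPa.
q_all(net) = 1109.5 / 3 = 369.85 kPa.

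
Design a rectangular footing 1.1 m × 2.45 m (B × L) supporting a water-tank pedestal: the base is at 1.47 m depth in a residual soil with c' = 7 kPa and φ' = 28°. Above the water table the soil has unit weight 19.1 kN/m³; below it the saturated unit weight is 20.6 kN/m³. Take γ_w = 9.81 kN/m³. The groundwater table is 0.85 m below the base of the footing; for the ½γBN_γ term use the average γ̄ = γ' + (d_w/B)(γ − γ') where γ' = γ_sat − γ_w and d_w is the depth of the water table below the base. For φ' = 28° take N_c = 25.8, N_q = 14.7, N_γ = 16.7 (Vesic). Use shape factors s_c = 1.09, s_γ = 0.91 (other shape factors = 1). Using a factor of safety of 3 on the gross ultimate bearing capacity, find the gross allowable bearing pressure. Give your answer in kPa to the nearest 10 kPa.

q_all ≈ 250 kPa

q = γ·D_f = 19.1 × 1.47 = 28.077 kPa.
γ' = 10.79 kN/m³; averaging over the depth B below the base, γ̄ = γ' + (d_w/B)(γ − γ') = 17.211 kN/m³.
c·N_c·s_c = 7 × 25.8 × 1.09 = 196.85 kPa
q·N_q = 28.077 × 14.7 = 412.73 kPa
0.5·γ·B·N_γ·s_γ = 0.5 × 17.211 × 1.1 × 16.7 × 0.91 = 143.86 kPa
q_ult = 196.85 + 412.73 + 143.86 = 753.44 kPa.
q_all = 753.44 / 3 = 251.15 kPa.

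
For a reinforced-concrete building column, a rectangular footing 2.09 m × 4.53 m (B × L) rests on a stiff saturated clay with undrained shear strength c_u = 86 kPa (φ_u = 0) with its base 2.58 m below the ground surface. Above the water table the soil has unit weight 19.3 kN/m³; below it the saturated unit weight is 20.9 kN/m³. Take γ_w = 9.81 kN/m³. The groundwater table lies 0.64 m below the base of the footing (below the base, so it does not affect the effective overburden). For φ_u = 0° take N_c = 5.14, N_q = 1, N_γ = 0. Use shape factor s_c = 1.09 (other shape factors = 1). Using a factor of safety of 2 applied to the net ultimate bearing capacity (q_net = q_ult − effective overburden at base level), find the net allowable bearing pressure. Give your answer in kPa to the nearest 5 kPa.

q = γ·D_f = 19.3 × 2.58 = 49.794 kPa.
c·N_c·s_c = 86 × 5.14 × 1.09 = 481.82 kPa
q·N_q = 49.794 × 1 = 49.794 kPa
q_ult = 481.82 + 49.794 = 531.62 kPa.
Net ultimate: q_net = 531.62 − 49.794 = 481.82 kPa.
q_all(net) = 481.82 / 2 = 240.91 kPa.

q_all(net) ≈ 240 kPa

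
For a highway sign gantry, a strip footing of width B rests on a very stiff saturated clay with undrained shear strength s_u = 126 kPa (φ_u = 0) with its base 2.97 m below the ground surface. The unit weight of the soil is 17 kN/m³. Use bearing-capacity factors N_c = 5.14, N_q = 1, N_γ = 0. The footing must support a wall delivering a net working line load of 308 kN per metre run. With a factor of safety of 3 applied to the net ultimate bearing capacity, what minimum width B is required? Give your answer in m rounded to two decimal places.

B = 1.43 m

Effective surcharge at the founding depth q = γ·D_f = 17 × 2.97 = 50.49 kPa.
q_ult = c·N_c + q·N_q
     = 126 × 5.14 + 50.49 × 1
     = 647.64 + 50.49 = 698.13 kPa.
For φ = 0 the ½γBN_γ term vanishes, so q_ult is independent of B. q_net = 698.13 − 50.49 = 647.64 kPa; q_all(net) = 647.64/3 = 215.88 kPa.
Required width B = w / q_all(net) = 308 / 215.88 = 1.427 m.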